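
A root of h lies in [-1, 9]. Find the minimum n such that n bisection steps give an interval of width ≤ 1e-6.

Width after n steps is 10/2^n. Need 2^n ≥ 10/1e-6 = 10000000.
2^23 = 8388608 < 10000000 ≤ 2^24 = 16777216, so n = 24.

24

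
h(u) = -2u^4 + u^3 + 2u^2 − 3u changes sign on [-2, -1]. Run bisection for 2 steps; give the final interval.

u = -1.5 gives h = -4.5, negative; keep [-1.5, -1]
u = -1.25 gives h = 0.039062, positive; keep [-1.5, -1.25]

[-1.5, -1.25]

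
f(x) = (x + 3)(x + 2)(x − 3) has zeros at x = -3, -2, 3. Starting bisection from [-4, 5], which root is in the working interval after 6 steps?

x = 0.5 gives f = -21.875, negative; keep [0.5, 5]
x = 2.75 gives f = -6.828125, negative; keep [2.75, 5]
x = 3.875 gives f = 35.341797, positive; keep [2.75, 3.875]
x = 3.3125 gives f = 10.4797, positive; keep [2.75, 3.3125]
x = 3.03125 gives f = 0.9483, positive; keep [2.75, 3.03125]
x = 2.890625 gives f = -3.151, negative; keep [2.890625, 3.03125]

3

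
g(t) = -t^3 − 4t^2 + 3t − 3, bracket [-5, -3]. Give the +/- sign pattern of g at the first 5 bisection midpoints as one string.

g(-4) = -15 < 0, so the root lies in [-5, -4]
g(-4.5) = -6.375 < 0, so the root lies in [-5, -4.5]
g(-4.75) = -0.328125 < 0, so the root lies in [-5, -4.75]
g(-4.875) = 3.1699 > 0, so the root lies in [-4.875, -4.75]
g(-4.8125) = 1.3801 > 0, so the root lies in [-4.8125, -4.75]

---++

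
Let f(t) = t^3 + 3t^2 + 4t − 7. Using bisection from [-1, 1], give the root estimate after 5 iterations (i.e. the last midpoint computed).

0.9375

m = 0, f(m) = -7 (−); new bracket [0, 1]
m = 0.5, f(m) = -4.125 (−); new bracket [0.5, 1]
m = 0.75, f(m) = -1.890625 (−); new bracket [0.75, 1]
m = 0.875, f(m) = -0.5332 (−); new bracket [0.875, 1]
m = 0.9375, f(m) = 0.2107 (+); new bracket [0.875, 0.9375]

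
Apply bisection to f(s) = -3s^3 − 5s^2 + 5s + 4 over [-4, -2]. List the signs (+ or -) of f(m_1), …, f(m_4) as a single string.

+++-

m = -3, f(m) = 25 (+); new bracket [-3, -2]
m = -2.5, f(m) = 7.125 (+); new bracket [-2.5, -2]
m = -2.25, f(m) = 1.609375 (+); new bracket [-2.25, -2]
m = -2.125, f(m) = -0.416 (−); new bracket [-2.25, -2.125]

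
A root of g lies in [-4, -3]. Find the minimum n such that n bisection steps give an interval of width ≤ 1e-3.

Width after n steps is 1/2^n. Need 2^n ≥ 1/1e-3 = 1000.
2^9 = 512 < 1000 ≤ 2^10 = 1024, so n = 10.

10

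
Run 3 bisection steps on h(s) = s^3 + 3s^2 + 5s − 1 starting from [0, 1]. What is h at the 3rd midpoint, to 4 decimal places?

m = 0.5, h(m) = 2.375 (+); new bracket [0, 0.5]
m = 0.25, h(m) = 0.453125 (+); new bracket [0, 0.25]
m = 0.125, h(m) = -0.326172 (−); new bracket [0.125, 0.25]

-0.3262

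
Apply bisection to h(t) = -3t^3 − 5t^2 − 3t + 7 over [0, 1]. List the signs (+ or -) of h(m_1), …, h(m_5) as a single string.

++--+

h(0.5) = 3.875 > 0, so the root lies in [0.5, 1]
h(0.75) = 0.671875 > 0, so the root lies in [0.75, 1]
h(0.875) = -1.462891 < 0, so the root lies in [0.75, 0.875]
h(0.8125) = -0.3474 < 0, so the root lies in [0.75, 0.8125]
h(0.78125) = 0.174 > 0, so the root lies in [0.78125, 0.8125]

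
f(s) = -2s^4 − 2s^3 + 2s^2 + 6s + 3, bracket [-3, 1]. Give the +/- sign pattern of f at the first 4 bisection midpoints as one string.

s = -1 gives f = -1, negative; keep [-1, 1]
s = 0 gives f = 3, positive; keep [-1, 0]
s = -0.5 gives f = 0.625, positive; keep [-1, -0.5]
s = -0.75 gives f = -0.1641, negative; keep [-0.75, -0.5]

-++-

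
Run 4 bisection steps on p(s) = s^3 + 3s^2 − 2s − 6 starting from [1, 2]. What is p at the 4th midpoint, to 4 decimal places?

0.2947

s = 1.5 gives p = 1.125, positive; keep [1, 1.5]
s = 1.25 gives p = -1.859375, negative; keep [1.25, 1.5]
s = 1.375 gives p = -0.478516, negative; keep [1.375, 1.5]
s = 1.4375 gives p = 0.2947, positive; keep [1.375, 1.4375]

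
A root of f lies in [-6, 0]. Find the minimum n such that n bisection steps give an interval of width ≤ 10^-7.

Width after n steps is 6/2^n. Need 2^n ≥ 6/10^-7 = 60000000.
2^25 = 33554432 < 60000000 ≤ 2^26 = 67108864, so n = 26.

26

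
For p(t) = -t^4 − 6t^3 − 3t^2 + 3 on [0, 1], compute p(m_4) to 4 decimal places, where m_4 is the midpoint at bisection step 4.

midpoint 0.5: p = 1.4375 > 0 → [0.5, 1]
midpoint 0.75: p = -1.535156 < 0 → [0.5, 0.75]
midpoint 0.625: p = 0.210693 > 0 → [0.625, 0.75]
midpoint 0.6875: p = -0.5911 < 0 → [0.625, 0.6875]

-0.5911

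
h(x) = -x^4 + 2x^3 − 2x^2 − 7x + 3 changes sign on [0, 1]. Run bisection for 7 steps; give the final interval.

x = 0.5 gives h = -0.8125, negative; keep [0, 0.5]
x = 0.25 gives h = 1.152344, positive; keep [0.25, 0.5]
x = 0.375 gives h = 0.179443, positive; keep [0.375, 0.5]
x = 0.4375 gives h = -0.3145, negative; keep [0.375, 0.4375]
x = 0.40625 gives h = -0.067, negative; keep [0.375, 0.40625]
x = 0.390625 gives h = 0.0564, positive; keep [0.390625, 0.40625]
x = 0.3984375 gives h = -0.0053, negative; keep [0.390625, 0.3984375]

[0.390625, 0.3984375]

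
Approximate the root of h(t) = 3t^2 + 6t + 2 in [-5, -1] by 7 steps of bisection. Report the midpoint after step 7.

t = -3 gives h = 11, positive; keep [-3, -1]
t = -2 gives h = 2, positive; keep [-2, -1]
t = -1.5 gives h = -0.25, negative; keep [-2, -1.5]
t = -1.75 gives h = 0.6875, positive; keep [-1.75, -1.5]
t = -1.625 gives h = 0.1719, positive; keep [-1.625, -1.5]
t = -1.5625 gives h = -0.0508, negative; keep [-1.625, -1.5625]
t = -1.59375 gives h = 0.0576, positive; keep [-1.59375, -1.5625]

-1.59375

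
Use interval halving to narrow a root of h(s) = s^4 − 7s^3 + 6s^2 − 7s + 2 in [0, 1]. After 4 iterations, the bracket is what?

midpoint 0.5: h = -0.8125 < 0 → [0, 0.5]
midpoint 0.25: h = 0.519531 > 0 → [0.25, 0.5]
midpoint 0.375: h = -0.130615 < 0 → [0.25, 0.375]
midpoint 0.3125: h = 0.1944 > 0 → [0.3125, 0.375]

[0.3125, 0.375]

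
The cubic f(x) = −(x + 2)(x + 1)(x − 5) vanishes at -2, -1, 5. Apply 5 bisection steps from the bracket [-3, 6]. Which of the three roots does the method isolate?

5

midpoint 1.5: f = 30.625 > 0 → [1.5, 6]
midpoint 3.75: f = 34.140625 > 0 → [3.75, 6]
midpoint 4.875: f = 5.048828 > 0 → [4.875, 6]
midpoint 5.4375: f = -20.947 < 0 → [4.875, 5.4375]
midpoint 5.15625: f = -6.8837 < 0 → [4.875, 5.15625]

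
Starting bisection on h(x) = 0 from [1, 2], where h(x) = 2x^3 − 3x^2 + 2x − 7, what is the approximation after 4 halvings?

1.9375

m = 1.5, h(m) = -4 (−); new bracket [1.5, 2]
m = 1.75, h(m) = -1.96875 (−); new bracket [1.75, 2]
m = 1.875, h(m) = -0.613281 (−); new bracket [1.875, 2]
m = 1.9375, h(m) = 0.1597 (+); new bracket [1.875, 1.9375]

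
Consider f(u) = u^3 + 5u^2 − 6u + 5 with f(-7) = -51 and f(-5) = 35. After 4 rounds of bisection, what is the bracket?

[-6.125, -6]

midpoint -6: f = 5 > 0 → [-7, -6]
midpoint -6.5: f = -19.375 < 0 → [-6.5, -6]
midpoint -6.25: f = -6.328125 < 0 → [-6.25, -6]
midpoint -6.125: f = -0.4551 < 0 → [-6.125, -6]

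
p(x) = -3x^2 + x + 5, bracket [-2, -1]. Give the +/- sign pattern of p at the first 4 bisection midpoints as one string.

midpoint -1.5: p = -3.25 < 0 → [-1.5, -1]
midpoint -1.25: p = -0.9375 < 0 → [-1.25, -1]
midpoint -1.125: p = 0.078125 > 0 → [-1.25, -1.125]
midpoint -1.1875: p = -0.418 < 0 → [-1.1875, -1.125]

--+-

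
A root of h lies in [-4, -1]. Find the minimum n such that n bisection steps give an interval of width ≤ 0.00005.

16

Width after n steps is 3/2^n. Need 2^n ≥ 3/0.00005 = 60000.
2^15 = 32768 < 60000 ≤ 2^16 = 65536, so n = 16.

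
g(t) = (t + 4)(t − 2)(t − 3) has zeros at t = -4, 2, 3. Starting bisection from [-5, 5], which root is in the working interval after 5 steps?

-4

g(0) = 24 > 0, so the root lies in [-5, 0]
g(-2.5) = 37.125 > 0, so the root lies in [-5, -2.5]
g(-3.75) = 9.703125 > 0, so the root lies in [-5, -3.75]
g(-4.375) = -17.6309 < 0, so the root lies in [-4.375, -3.75]
g(-4.0625) = -2.676 < 0, so the root lies in [-4.0625, -3.75]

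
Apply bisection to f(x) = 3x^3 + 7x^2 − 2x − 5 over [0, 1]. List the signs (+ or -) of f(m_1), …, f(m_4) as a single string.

--+-

m = 0.5, f(m) = -3.875 (−); new bracket [0.5, 1]
m = 0.75, f(m) = -1.296875 (−); new bracket [0.75, 1]
m = 0.875, f(m) = 0.619141 (+); new bracket [0.75, 0.875]
m = 0.8125, f(m) = -0.3948 (−); new bracket [0.8125, 0.875]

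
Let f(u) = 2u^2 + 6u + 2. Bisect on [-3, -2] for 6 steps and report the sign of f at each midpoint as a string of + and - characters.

u = -2.5 gives f = -0.5, negative; keep [-3, -2.5]
u = -2.75 gives f = 0.625, positive; keep [-2.75, -2.5]
u = -2.625 gives f = 0.03125, positive; keep [-2.625, -2.5]
u = -2.5625 gives f = -0.2422, negative; keep [-2.625, -2.5625]
u = -2.59375 gives f = -0.1074, negative; keep [-2.625, -2.59375]
u = -2.609375 gives f = -0.0386, negative; keep [-2.625, -2.609375]

-++---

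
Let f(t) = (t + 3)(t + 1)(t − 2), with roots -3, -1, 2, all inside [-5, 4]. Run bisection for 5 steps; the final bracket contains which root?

2

midpoint -0.5: f = -3.125 < 0 → [-0.5, 4]
midpoint 1.75: f = -3.265625 < 0 → [1.75, 4]
midpoint 2.875: f = 19.919922 > 0 → [1.75, 2.875]
midpoint 2.3125: f = 5.4993 > 0 → [1.75, 2.3125]
midpoint 2.03125: f = 0.4766 > 0 → [1.75, 2.03125]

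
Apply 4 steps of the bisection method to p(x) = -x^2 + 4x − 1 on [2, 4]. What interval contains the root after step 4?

[3.625, 3.75]

x = 3 gives p = 2, positive; keep [3, 4]
x = 3.5 gives p = 0.75, positive; keep [3.5, 4]
x = 3.75 gives p = -0.0625, negative; keep [3.5, 3.75]
x = 3.625 gives p = 0.3594, positive; keep [3.625, 3.75]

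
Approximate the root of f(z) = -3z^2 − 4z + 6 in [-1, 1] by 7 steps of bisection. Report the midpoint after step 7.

midpoint 0: f = 6 > 0 → [0, 1]
midpoint 0.5: f = 3.25 > 0 → [0.5, 1]
midpoint 0.75: f = 1.3125 > 0 → [0.75, 1]
midpoint 0.875: f = 0.2031 > 0 → [0.875, 1]
midpoint 0.9375: f = -0.3867 < 0 → [0.875, 0.9375]
midpoint 0.90625: f = -0.0889 < 0 → [0.875, 0.90625]
midpoint 0.890625: f = 0.0579 > 0 → [0.890625, 0.90625]

0.890625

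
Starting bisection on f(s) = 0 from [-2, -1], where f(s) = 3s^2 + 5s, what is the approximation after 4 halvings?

-1.6875

s = -1.5 gives f = -0.75, negative; keep [-2, -1.5]
s = -1.75 gives f = 0.4375, positive; keep [-1.75, -1.5]
s = -1.625 gives f = -0.203125, negative; keep [-1.75, -1.625]
s = -1.6875 gives f = 0.1055, positive; keep [-1.6875, -1.625]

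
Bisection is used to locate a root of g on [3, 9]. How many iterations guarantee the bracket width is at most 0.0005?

14

Width after n steps is 6/2^n. Need 2^n ≥ 6/0.0005 = 12000.
2^13 = 8192 < 12000 ≤ 2^14 = 16384, so n = 14.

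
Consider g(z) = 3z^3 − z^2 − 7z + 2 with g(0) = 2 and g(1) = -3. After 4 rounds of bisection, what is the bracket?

m = 0.5, g(m) = -1.375 (−); new bracket [0, 0.5]
m = 0.25, g(m) = 0.234375 (+); new bracket [0.25, 0.5]
m = 0.375, g(m) = -0.607422 (−); new bracket [0.25, 0.375]
m = 0.3125, g(m) = -0.1936 (−); new bracket [0.25, 0.3125]

[0.25, 0.3125]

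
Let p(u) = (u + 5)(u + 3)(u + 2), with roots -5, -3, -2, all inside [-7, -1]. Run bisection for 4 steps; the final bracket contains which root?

-5

p(-4) = 2 > 0, so the root lies in [-7, -4]
p(-5.5) = -4.375 < 0, so the root lies in [-5.5, -4]
p(-4.75) = 1.203125 > 0, so the root lies in [-5.5, -4.75]
p(-5.125) = -0.8301 < 0, so the root lies in [-5.125, -4.75]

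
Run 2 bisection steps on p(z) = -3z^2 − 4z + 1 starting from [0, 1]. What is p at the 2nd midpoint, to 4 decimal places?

midpoint 0.5: p = -1.75 < 0 → [0, 0.5]
midpoint 0.25: p = -0.1875 < 0 → [0, 0.25]

-0.1875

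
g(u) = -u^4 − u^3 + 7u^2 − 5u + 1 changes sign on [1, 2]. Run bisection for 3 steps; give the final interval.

midpoint 1.5: g = 0.8125 > 0 → [1.5, 2]
midpoint 1.75: g = -1.050781 < 0 → [1.5, 1.75]
midpoint 1.625: g = 0.095459 > 0 → [1.625, 1.75]

[1.625, 1.75]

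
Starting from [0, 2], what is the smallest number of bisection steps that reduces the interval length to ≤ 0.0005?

12

Width after n steps is 2/2^n. Need 2^n ≥ 2/0.0005 = 4000.
2^11 = 2048 < 4000 ≤ 2^12 = 4096, so n = 12.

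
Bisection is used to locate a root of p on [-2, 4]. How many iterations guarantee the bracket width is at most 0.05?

7

Width after n steps is 6/2^n. Need 2^n ≥ 6/0.05 = 120.
2^6 = 64 < 120 ≤ 2^7 = 128, so n = 7.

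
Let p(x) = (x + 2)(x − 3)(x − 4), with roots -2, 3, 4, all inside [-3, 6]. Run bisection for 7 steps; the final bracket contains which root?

x = 1.5 gives p = 13.125, positive; keep [-3, 1.5]
x = -0.75 gives p = 22.265625, positive; keep [-3, -0.75]
x = -1.875 gives p = 3.580078, positive; keep [-3, -1.875]
x = -2.4375 gives p = -15.3142, negative; keep [-2.4375, -1.875]
x = -2.15625 gives p = -4.9599, negative; keep [-2.15625, -1.875]
x = -2.015625 gives p = -0.4714, negative; keep [-2.015625, -1.875]
x = -1.9453125 gives p = 1.6079, positive; keep [-2.015625, -1.9453125]

-2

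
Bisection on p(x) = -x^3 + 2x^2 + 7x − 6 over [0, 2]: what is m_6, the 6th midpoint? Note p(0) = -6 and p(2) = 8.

midpoint 1: p = 2 > 0 → [0, 1]
midpoint 0.5: p = -2.125 < 0 → [0.5, 1]
midpoint 0.75: p = -0.046875 < 0 → [0.75, 1]
midpoint 0.875: p = 0.9863 > 0 → [0.75, 0.875]
midpoint 0.8125: p = 0.4714 > 0 → [0.75, 0.8125]
midpoint 0.78125: p = 0.2126 > 0 → [0.75, 0.78125]

0.78125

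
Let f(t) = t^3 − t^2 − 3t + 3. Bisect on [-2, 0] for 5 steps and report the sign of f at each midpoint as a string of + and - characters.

++-++

m = -1, f(m) = 4 (+); new bracket [-2, -1]
m = -1.5, f(m) = 1.875 (+); new bracket [-2, -1.5]
m = -1.75, f(m) = -0.171875 (−); new bracket [-1.75, -1.5]
m = -1.625, f(m) = 0.9434 (+); new bracket [-1.75, -1.625]
m = -1.6875, f(m) = 0.4094 (+); new bracket [-1.75, -1.6875]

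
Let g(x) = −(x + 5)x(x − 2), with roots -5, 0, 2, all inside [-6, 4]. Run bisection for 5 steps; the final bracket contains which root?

-5

g(-1) = -12 < 0, so the root lies in [-6, -1]
g(-3.5) = -28.875 < 0, so the root lies in [-6, -3.5]
g(-4.75) = -8.015625 < 0, so the root lies in [-6, -4.75]
g(-5.375) = 14.8652 > 0, so the root lies in [-5.375, -4.75]
g(-5.0625) = 2.2346 > 0, so the root lies in [-5.0625, -4.75]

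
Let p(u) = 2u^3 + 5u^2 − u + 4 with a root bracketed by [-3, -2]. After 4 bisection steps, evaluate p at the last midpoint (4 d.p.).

p(-2.5) = 6.5 > 0, so the root lies in [-3, -2.5]
p(-2.75) = 2.96875 > 0, so the root lies in [-3, -2.75]
p(-2.875) = 0.675781 > 0, so the root lies in [-3, -2.875]
p(-2.9375) = -0.6128 < 0, so the root lies in [-2.9375, -2.875]

-0.6128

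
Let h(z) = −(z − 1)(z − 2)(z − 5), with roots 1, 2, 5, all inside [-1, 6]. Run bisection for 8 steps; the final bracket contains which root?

5

midpoint 2.5: h = 1.875 > 0 → [2.5, 6]
midpoint 4.25: h = 5.484375 > 0 → [4.25, 6]
midpoint 5.125: h = -1.611328 < 0 → [4.25, 5.125]
midpoint 4.6875: h = 3.0969 > 0 → [4.6875, 5.125]
midpoint 4.90625: h = 1.0643 > 0 → [4.90625, 5.125]
midpoint 5.015625: h = -0.1892 < 0 → [4.90625, 5.015625]
midpoint 4.9609375: h = 0.4581 > 0 → [4.9609375, 5.015625]
midpoint 4.98828125: h = 0.1397 > 0 → [4.98828125, 5.015625]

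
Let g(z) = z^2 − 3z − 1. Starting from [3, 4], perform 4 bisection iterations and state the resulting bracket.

midpoint 3.5: g = 0.75 > 0 → [3, 3.5]
midpoint 3.25: g = -0.1875 < 0 → [3.25, 3.5]
midpoint 3.375: g = 0.265625 > 0 → [3.25, 3.375]
midpoint 3.3125: g = 0.0352 > 0 → [3.25, 3.3125]

[3.25, 3.3125]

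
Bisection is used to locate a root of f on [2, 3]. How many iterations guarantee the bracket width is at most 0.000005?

Width after n steps is 1/2^n. Need 2^n ≥ 1/0.000005 = 200000.
2^17 = 131072 < 200000 ≤ 2^18 = 262144, so n = 18.

18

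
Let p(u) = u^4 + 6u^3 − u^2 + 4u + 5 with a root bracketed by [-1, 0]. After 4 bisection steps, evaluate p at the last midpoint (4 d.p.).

0.0510

midpoint -0.5: p = 2.0625 > 0 → [-1, -0.5]
midpoint -0.75: p = -0.777344 < 0 → [-0.75, -0.5]
midpoint -0.625: p = 0.797119 > 0 → [-0.75, -0.625]
midpoint -0.6875: p = 0.051 > 0 → [-0.75, -0.6875]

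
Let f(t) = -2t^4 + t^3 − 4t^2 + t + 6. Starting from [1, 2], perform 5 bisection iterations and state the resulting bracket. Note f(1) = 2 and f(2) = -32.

[1.125, 1.15625]

m = 1.5, f(m) = -8.25 (−); new bracket [1, 1.5]
m = 1.25, f(m) = -1.929688 (−); new bracket [1, 1.25]
m = 1.125, f(m) = 0.282715 (+); new bracket [1.125, 1.25]
m = 1.1875, f(m) = -0.7556 (−); new bracket [1.125, 1.1875]
m = 1.15625, f(m) = -0.2203 (−); new bracket [1.125, 1.15625]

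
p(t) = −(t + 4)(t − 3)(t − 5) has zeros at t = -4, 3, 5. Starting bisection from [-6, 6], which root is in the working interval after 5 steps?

m = 0, p(m) = -60 (−); new bracket [-6, 0]
m = -3, p(m) = -48 (−); new bracket [-6, -3]
m = -4.5, p(m) = 35.625 (+); new bracket [-4.5, -3]
m = -3.75, p(m) = -14.7656 (−); new bracket [-4.5, -3.75]
m = -4.125, p(m) = 8.127 (+); new bracket [-4.125, -3.75]

-4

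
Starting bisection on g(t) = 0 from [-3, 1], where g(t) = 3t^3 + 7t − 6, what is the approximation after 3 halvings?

0.5

g(-1) = -16 < 0, so the root lies in [-1, 1]
g(0) = -6 < 0, so the root lies in [0, 1]
g(0.5) = -2.125 < 0, so the root lies in [0.5, 1]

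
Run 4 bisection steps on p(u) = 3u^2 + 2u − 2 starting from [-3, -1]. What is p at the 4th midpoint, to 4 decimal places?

midpoint -2: p = 6 > 0 → [-2, -1]
midpoint -1.5: p = 1.75 > 0 → [-1.5, -1]
midpoint -1.25: p = 0.1875 > 0 → [-1.25, -1]
midpoint -1.125: p = -0.4531 < 0 → [-1.25, -1.125]

-0.4531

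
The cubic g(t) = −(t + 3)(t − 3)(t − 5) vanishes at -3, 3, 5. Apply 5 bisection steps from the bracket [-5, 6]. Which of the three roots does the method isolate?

-3

g(0.5) = -39.375 < 0, so the root lies in [-5, 0.5]
g(-2.25) = -28.546875 < 0, so the root lies in [-5, -2.25]
g(-3.625) = 35.712891 > 0, so the root lies in [-3.625, -2.25]
g(-2.9375) = -2.9456 < 0, so the root lies in [-3.625, -2.9375]
g(-3.28125) = 14.6297 > 0, so the root lies in [-3.28125, -2.9375]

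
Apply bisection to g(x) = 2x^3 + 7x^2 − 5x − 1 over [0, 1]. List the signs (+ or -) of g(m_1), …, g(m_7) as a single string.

-+-----

midpoint 0.5: g = -1.5 < 0 → [0.5, 1]
midpoint 0.75: g = 0.03125 > 0 → [0.5, 0.75]
midpoint 0.625: g = -0.902344 < 0 → [0.625, 0.75]
midpoint 0.6875: g = -0.479 < 0 → [0.6875, 0.75]
midpoint 0.71875: g = -0.2349 < 0 → [0.71875, 0.75]
midpoint 0.734375: g = -0.1046 < 0 → [0.734375, 0.75]
midpoint 0.7421875: g = -0.0374 < 0 → [0.7421875, 0.75]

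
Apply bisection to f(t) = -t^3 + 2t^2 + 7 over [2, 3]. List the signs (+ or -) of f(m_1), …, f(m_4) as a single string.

++-+

t = 2.5 gives f = 3.875, positive; keep [2.5, 3]
t = 2.75 gives f = 1.328125, positive; keep [2.75, 3]
t = 2.875 gives f = -0.232422, negative; keep [2.75, 2.875]
t = 2.8125 gives f = 0.573, positive; keep [2.8125, 2.875]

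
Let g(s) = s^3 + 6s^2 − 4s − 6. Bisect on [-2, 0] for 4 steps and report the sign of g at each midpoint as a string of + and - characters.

g(-1) = 3 > 0, so the root lies in [-1, 0]
g(-0.5) = -2.625 < 0, so the root lies in [-1, -0.5]
g(-0.75) = -0.046875 < 0, so the root lies in [-1, -0.75]
g(-0.875) = 1.4238 > 0, so the root lies in [-0.875, -0.75]

+--+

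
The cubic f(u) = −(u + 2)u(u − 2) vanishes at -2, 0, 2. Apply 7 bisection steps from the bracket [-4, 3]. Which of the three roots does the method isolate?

-2

f(-0.5) = -1.875 < 0, so the root lies in [-4, -0.5]
f(-2.25) = 2.390625 > 0, so the root lies in [-2.25, -0.5]
f(-1.375) = -2.900391 < 0, so the root lies in [-2.25, -1.375]
f(-1.8125) = -1.2957 < 0, so the root lies in [-2.25, -1.8125]
f(-2.03125) = 0.2559 > 0, so the root lies in [-2.03125, -1.8125]
f(-1.921875) = -0.5889 < 0, so the root lies in [-2.03125, -1.921875]
f(-1.9765625) = -0.1842 < 0, so the root lies in [-2.03125, -1.9765625]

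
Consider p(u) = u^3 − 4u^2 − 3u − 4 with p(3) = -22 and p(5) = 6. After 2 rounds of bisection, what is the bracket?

u = 4 gives p = -16, negative; keep [4, 5]
u = 4.5 gives p = -7.375, negative; keep [4.5, 5]

[4.5, 5]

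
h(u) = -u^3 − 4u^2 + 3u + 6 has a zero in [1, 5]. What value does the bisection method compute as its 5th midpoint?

h(3) = -48 < 0, so the root lies in [1, 3]
h(2) = -12 < 0, so the root lies in [1, 2]
h(1.5) = -1.875 < 0, so the root lies in [1, 1.5]
h(1.25) = 1.5469 > 0, so the root lies in [1.25, 1.5]
h(1.375) = -0.0371 < 0, so the root lies in [1.25, 1.375]

1.375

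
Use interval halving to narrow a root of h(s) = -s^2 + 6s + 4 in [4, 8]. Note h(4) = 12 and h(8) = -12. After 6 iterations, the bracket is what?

h(6) = 4 > 0, so the root lies in [6, 8]
h(7) = -3 < 0, so the root lies in [6, 7]
h(6.5) = 0.75 > 0, so the root lies in [6.5, 7]
h(6.75) = -1.0625 < 0, so the root lies in [6.5, 6.75]
h(6.625) = -0.1406 < 0, so the root lies in [6.5, 6.625]
h(6.5625) = 0.3086 > 0, so the root lies in [6.5625, 6.625]

[6.5625, 6.625]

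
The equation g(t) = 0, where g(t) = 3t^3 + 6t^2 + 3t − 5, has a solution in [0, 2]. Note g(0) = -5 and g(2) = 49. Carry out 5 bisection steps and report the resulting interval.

[0.625, 0.6875]

m = 1, g(m) = 7 (+); new bracket [0, 1]
m = 0.5, g(m) = -1.625 (−); new bracket [0.5, 1]
m = 0.75, g(m) = 1.890625 (+); new bracket [0.5, 0.75]
m = 0.625, g(m) = -0.0488 (−); new bracket [0.625, 0.75]
m = 0.6875, g(m) = 0.8733 (+); new bracket [0.625, 0.6875]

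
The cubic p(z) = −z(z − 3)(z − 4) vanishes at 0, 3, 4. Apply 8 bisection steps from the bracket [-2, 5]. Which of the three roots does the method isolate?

0

z = 1.5 gives p = -5.625, negative; keep [-2, 1.5]
z = -0.25 gives p = 3.453125, positive; keep [-0.25, 1.5]
z = 0.625 gives p = -5.009766, negative; keep [-0.25, 0.625]
z = 0.1875 gives p = -2.0105, negative; keep [-0.25, 0.1875]
z = -0.03125 gives p = 0.3819, positive; keep [-0.03125, 0.1875]
z = 0.078125 gives p = -0.8953, negative; keep [-0.03125, 0.078125]
z = 0.0234375 gives p = -0.2774, negative; keep [-0.03125, 0.0234375]
z = -0.00390625 gives p = 0.047, positive; keep [-0.00390625, 0.0234375]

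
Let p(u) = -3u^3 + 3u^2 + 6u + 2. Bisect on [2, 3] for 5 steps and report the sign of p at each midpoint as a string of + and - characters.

---++

p(2.5) = -11.125 < 0, so the root lies in [2, 2.5]
p(2.25) = -3.484375 < 0, so the root lies in [2, 2.25]
p(2.125) = -0.490234 < 0, so the root lies in [2, 2.125]
p(2.0625) = 0.8157 > 0, so the root lies in [2.0625, 2.125]
p(2.09375) = 0.1782 > 0, so the root lies in [2.09375, 2.125]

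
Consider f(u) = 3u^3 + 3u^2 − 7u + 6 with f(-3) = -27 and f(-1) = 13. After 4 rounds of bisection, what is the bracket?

f(-2) = 8 > 0, so the root lies in [-3, -2]
f(-2.5) = -4.625 < 0, so the root lies in [-2.5, -2]
f(-2.25) = 2.765625 > 0, so the root lies in [-2.5, -2.25]
f(-2.375) = -0.6426 < 0, so the root lies in [-2.375, -2.25]

[-2.375, -2.25]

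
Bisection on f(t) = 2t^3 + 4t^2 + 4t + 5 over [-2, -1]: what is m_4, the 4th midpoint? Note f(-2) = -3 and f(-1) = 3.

-1.6875

m = -1.5, f(m) = 1.25 (+); new bracket [-2, -1.5]
m = -1.75, f(m) = -0.46875 (−); new bracket [-1.75, -1.5]
m = -1.625, f(m) = 0.480469 (+); new bracket [-1.75, -1.625]
m = -1.6875, f(m) = 0.0298 (+); new bracket [-1.75, -1.6875]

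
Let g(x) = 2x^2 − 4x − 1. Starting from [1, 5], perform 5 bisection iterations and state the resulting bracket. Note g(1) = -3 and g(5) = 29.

midpoint 3: g = 5 > 0 → [1, 3]
midpoint 2: g = -1 < 0 → [2, 3]
midpoint 2.5: g = 1.5 > 0 → [2, 2.5]
midpoint 2.25: g = 0.125 > 0 → [2, 2.25]
midpoint 2.125: g = -0.4688 < 0 → [2.125, 2.25]

[2.125, 2.25]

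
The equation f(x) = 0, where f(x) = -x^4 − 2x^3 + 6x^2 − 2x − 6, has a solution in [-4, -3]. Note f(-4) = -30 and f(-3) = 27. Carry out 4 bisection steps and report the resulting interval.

f(-3.5) = 10.1875 > 0, so the root lies in [-4, -3.5]
f(-3.75) = -6.410156 < 0, so the root lies in [-3.75, -3.5]
f(-3.625) = 2.687256 > 0, so the root lies in [-3.75, -3.625]
f(-3.6875) = -1.6526 < 0, so the root lies in [-3.6875, -3.625]

[-3.6875, -3.625]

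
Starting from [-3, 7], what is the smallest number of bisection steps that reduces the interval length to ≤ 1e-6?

Width after n steps is 10/2^n. Need 2^n ≥ 10/1e-6 = 10000000.
2^23 = 8388608 < 10000000 ≤ 2^24 = 16777216, so n = 24.

24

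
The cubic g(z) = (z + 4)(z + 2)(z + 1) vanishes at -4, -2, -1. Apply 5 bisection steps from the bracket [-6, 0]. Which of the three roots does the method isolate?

midpoint -3: g = 2 > 0 → [-6, -3]
midpoint -4.5: g = -4.375 < 0 → [-4.5, -3]
midpoint -3.75: g = 1.203125 > 0 → [-4.5, -3.75]
midpoint -4.125: g = -0.8301 < 0 → [-4.125, -3.75]
midpoint -3.9375: g = 0.3557 > 0 → [-4.125, -3.9375]

-4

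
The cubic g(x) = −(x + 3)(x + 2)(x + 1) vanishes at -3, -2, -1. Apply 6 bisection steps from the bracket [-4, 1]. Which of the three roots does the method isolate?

g(-1.5) = 0.375 > 0, so the root lies in [-1.5, 1]
g(-0.25) = -3.609375 < 0, so the root lies in [-1.5, -0.25]
g(-0.875) = -0.298828 < 0, so the root lies in [-1.5, -0.875]
g(-1.1875) = 0.2761 > 0, so the root lies in [-1.1875, -0.875]
g(-1.03125) = 0.0596 > 0, so the root lies in [-1.03125, -0.875]
g(-0.953125) = -0.1004 < 0, so the root lies in [-1.03125, -0.953125]

-1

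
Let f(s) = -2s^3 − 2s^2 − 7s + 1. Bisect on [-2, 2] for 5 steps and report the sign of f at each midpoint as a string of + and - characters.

midpoint 0: f = 1 > 0 → [0, 2]
midpoint 1: f = -10 < 0 → [0, 1]
midpoint 0.5: f = -3.25 < 0 → [0, 0.5]
midpoint 0.25: f = -0.9062 < 0 → [0, 0.25]
midpoint 0.125: f = 0.0898 > 0 → [0.125, 0.25]

+---+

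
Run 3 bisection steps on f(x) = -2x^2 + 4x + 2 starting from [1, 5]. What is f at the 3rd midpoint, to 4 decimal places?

m = 3, f(m) = -4 (−); new bracket [1, 3]
m = 2, f(m) = 2 (+); new bracket [2, 3]
m = 2.5, f(m) = -0.5 (−); new bracket [2, 2.5]

-0.5000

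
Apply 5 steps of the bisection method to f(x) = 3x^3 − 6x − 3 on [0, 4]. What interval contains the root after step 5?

midpoint 2: f = 9 > 0 → [0, 2]
midpoint 1: f = -6 < 0 → [1, 2]
midpoint 1.5: f = -1.875 < 0 → [1.5, 2]
midpoint 1.75: f = 2.5781 > 0 → [1.5, 1.75]
midpoint 1.625: f = 0.123 > 0 → [1.5, 1.625]

[1.5, 1.625]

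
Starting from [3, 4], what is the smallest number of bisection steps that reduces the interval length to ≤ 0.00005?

Width after n steps is 1/2^n. Need 2^n ≥ 1/0.00005 = 20000.
2^14 = 16384 < 20000 ≤ 2^15 = 32768, so n = 15.

15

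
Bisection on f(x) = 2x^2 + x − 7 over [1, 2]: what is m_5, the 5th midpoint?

1.65625

x = 1.5 gives f = -1, negative; keep [1.5, 2]
x = 1.75 gives f = 0.875, positive; keep [1.5, 1.75]
x = 1.625 gives f = -0.09375, negative; keep [1.625, 1.75]
x = 1.6875 gives f = 0.3828, positive; keep [1.625, 1.6875]
x = 1.65625 gives f = 0.1426, positive; keep [1.625, 1.65625]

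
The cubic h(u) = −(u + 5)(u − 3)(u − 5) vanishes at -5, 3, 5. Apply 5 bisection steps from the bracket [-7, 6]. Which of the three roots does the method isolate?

h(-0.5) = -86.625 < 0, so the root lies in [-7, -0.5]
h(-3.75) = -73.828125 < 0, so the root lies in [-7, -3.75]
h(-5.375) = 32.583984 > 0, so the root lies in [-5.375, -3.75]
h(-4.5625) = -31.6384 < 0, so the root lies in [-5.375, -4.5625]
h(-4.96875) = -2.4825 < 0, so the root lies in [-5.375, -4.96875]

-5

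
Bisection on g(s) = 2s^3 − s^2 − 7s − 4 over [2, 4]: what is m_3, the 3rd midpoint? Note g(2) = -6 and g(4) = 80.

2.25

midpoint 3: g = 20 > 0 → [2, 3]
midpoint 2.5: g = 3.5 > 0 → [2, 2.5]
midpoint 2.25: g = -2.03125 < 0 → [2.25, 2.5]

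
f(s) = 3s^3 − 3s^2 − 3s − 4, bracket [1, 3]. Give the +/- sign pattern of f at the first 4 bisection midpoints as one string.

s = 2 gives f = 2, positive; keep [1, 2]
s = 1.5 gives f = -5.125, negative; keep [1.5, 2]
s = 1.75 gives f = -2.359375, negative; keep [1.75, 2]
s = 1.875 gives f = -0.3965, negative; keep [1.875, 2]

+---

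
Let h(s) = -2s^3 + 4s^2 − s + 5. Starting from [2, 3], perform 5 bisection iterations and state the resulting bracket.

s = 2.5 gives h = -3.75, negative; keep [2, 2.5]
s = 2.25 gives h = 0.21875, positive; keep [2.25, 2.5]
s = 2.375 gives h = -1.605469, negative; keep [2.25, 2.375]
s = 2.3125 gives h = -0.6548, negative; keep [2.25, 2.3125]
s = 2.28125 gives h = -0.2086, negative; keep [2.25, 2.28125]

[2.25, 2.28125]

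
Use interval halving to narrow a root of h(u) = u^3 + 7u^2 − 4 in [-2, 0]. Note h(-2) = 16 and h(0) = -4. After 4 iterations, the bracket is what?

h(-1) = 2 > 0, so the root lies in [-1, 0]
h(-0.5) = -2.375 < 0, so the root lies in [-1, -0.5]
h(-0.75) = -0.484375 < 0, so the root lies in [-1, -0.75]
h(-0.875) = 0.6895 > 0, so the root lies in [-0.875, -0.75]

[-0.875, -0.75]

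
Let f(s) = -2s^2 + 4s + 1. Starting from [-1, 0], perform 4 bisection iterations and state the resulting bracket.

[-0.25, -0.1875]

s = -0.5 gives f = -1.5, negative; keep [-0.5, 0]
s = -0.25 gives f = -0.125, negative; keep [-0.25, 0]
s = -0.125 gives f = 0.46875, positive; keep [-0.25, -0.125]
s = -0.1875 gives f = 0.1797, positive; keep [-0.25, -0.1875]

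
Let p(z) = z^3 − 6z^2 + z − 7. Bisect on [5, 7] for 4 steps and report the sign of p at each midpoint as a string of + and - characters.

-+++

m = 6, p(m) = -1 (−); new bracket [6, 7]
m = 6.5, p(m) = 20.625 (+); new bracket [6, 6.5]
m = 6.25, p(m) = 9.015625 (+); new bracket [6, 6.25]
m = 6.125, p(m) = 3.8145 (+); new bracket [6, 6.125]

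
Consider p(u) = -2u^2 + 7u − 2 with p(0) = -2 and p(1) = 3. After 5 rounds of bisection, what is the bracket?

[0.3125, 0.34375]

midpoint 0.5: p = 1 > 0 → [0, 0.5]
midpoint 0.25: p = -0.375 < 0 → [0.25, 0.5]
midpoint 0.375: p = 0.34375 > 0 → [0.25, 0.375]
midpoint 0.3125: p = -0.0078 < 0 → [0.3125, 0.375]
midpoint 0.34375: p = 0.1699 > 0 → [0.3125, 0.34375]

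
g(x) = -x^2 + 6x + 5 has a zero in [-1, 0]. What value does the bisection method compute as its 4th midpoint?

x = -0.5 gives g = 1.75, positive; keep [-1, -0.5]
x = -0.75 gives g = -0.0625, negative; keep [-0.75, -0.5]
x = -0.625 gives g = 0.859375, positive; keep [-0.75, -0.625]
x = -0.6875 gives g = 0.4023, positive; keep [-0.75, -0.6875]

-0.6875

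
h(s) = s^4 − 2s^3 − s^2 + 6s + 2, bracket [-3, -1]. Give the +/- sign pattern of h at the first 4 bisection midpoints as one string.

h(-2) = 18 > 0, so the root lies in [-2, -1]
h(-1.5) = 2.5625 > 0, so the root lies in [-1.5, -1]
h(-1.25) = -0.714844 < 0, so the root lies in [-1.5, -1.25]
h(-1.375) = 0.6331 > 0, so the root lies in [-1.375, -1.25]

++-+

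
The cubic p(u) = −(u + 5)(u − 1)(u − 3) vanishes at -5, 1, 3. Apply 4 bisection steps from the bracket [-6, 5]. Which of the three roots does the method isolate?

-5

p(-0.5) = -23.625 < 0, so the root lies in [-6, -0.5]
p(-3.25) = -46.484375 < 0, so the root lies in [-6, -3.25]
p(-4.625) = -16.083984 < 0, so the root lies in [-6, -4.625]
p(-5.3125) = 16.3977 > 0, so the root lies in [-5.3125, -4.625]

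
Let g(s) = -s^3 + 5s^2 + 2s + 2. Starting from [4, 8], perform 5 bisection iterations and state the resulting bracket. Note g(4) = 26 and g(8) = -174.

[5.375, 5.5]

g(6) = -22 < 0, so the root lies in [4, 6]
g(5) = 12 > 0, so the root lies in [5, 6]
g(5.5) = -2.125 < 0, so the root lies in [5, 5.5]
g(5.25) = 5.6094 > 0, so the root lies in [5.25, 5.5]
g(5.375) = 1.916 > 0, so the root lies in [5.375, 5.5]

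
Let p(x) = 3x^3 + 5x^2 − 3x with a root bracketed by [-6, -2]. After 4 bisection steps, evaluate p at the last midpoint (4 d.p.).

x = -4 gives p = -100, negative; keep [-4, -2]
x = -3 gives p = -27, negative; keep [-3, -2]
x = -2.5 gives p = -8.125, negative; keep [-2.5, -2]
x = -2.25 gives p = -2.1094, negative; keep [-2.25, -2]

-2.1094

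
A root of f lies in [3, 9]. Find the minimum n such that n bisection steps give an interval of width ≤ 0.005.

11

Width after n steps is 6/2^n. Need 2^n ≥ 6/0.005 = 1200.
2^10 = 1024 < 1200 ≤ 2^11 = 2048, so n = 11.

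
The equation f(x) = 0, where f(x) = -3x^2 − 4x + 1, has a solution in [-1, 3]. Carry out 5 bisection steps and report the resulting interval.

[0.125, 0.25]

x = 1 gives f = -6, negative; keep [-1, 1]
x = 0 gives f = 1, positive; keep [0, 1]
x = 0.5 gives f = -1.75, negative; keep [0, 0.5]
x = 0.25 gives f = -0.1875, negative; keep [0, 0.25]
x = 0.125 gives f = 0.4531, positive; keep [0.125, 0.25]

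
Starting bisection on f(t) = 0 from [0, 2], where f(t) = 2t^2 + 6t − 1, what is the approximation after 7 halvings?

0.171875

t = 1 gives f = 7, positive; keep [0, 1]
t = 0.5 gives f = 2.5, positive; keep [0, 0.5]
t = 0.25 gives f = 0.625, positive; keep [0, 0.25]
t = 0.125 gives f = -0.2188, negative; keep [0.125, 0.25]
t = 0.1875 gives f = 0.1953, positive; keep [0.125, 0.1875]
t = 0.15625 gives f = -0.0137, negative; keep [0.15625, 0.1875]
t = 0.171875 gives f = 0.0903, positive; keep [0.15625, 0.171875]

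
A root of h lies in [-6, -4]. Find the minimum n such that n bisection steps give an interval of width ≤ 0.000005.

19

Width after n steps is 2/2^n. Need 2^n ≥ 2/0.000005 = 400000.
2^18 = 262144 < 400000 ≤ 2^19 = 524288, so n = 19.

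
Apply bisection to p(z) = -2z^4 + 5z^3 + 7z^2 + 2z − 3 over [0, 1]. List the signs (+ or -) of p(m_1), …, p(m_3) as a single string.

+--

z = 0.5 gives p = 0.25, positive; keep [0, 0.5]
z = 0.25 gives p = -1.992188, negative; keep [0.25, 0.5]
z = 0.375 gives p = -1.041504, negative; keep [0.375, 0.5]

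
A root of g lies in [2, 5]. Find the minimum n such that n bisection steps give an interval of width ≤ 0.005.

Width after n steps is 3/2^n. Need 2^n ≥ 3/0.005 = 600.
2^9 = 512 < 600 ≤ 2^10 = 1024, so n = 10.

10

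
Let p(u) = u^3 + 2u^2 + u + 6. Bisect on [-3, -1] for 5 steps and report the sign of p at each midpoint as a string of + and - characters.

m = -2, p(m) = 4 (+); new bracket [-3, -2]
m = -2.5, p(m) = 0.375 (+); new bracket [-3, -2.5]
m = -2.75, p(m) = -2.421875 (−); new bracket [-2.75, -2.5]
m = -2.625, p(m) = -0.9316 (−); new bracket [-2.625, -2.5]
m = -2.5625, p(m) = -0.2561 (−); new bracket [-2.5625, -2.5]

++---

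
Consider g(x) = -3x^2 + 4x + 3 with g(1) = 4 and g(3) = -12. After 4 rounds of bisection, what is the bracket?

[1.75, 1.875]

x = 2 gives g = -1, negative; keep [1, 2]
x = 1.5 gives g = 2.25, positive; keep [1.5, 2]
x = 1.75 gives g = 0.8125, positive; keep [1.75, 2]
x = 1.875 gives g = -0.0469, negative; keep [1.75, 1.875]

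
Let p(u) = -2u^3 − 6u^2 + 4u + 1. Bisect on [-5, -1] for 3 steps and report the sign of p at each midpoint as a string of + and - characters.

u = -3 gives p = -11, negative; keep [-5, -3]
u = -4 gives p = 17, positive; keep [-4, -3]
u = -3.5 gives p = -0.75, negative; keep [-4, -3.5]

-+-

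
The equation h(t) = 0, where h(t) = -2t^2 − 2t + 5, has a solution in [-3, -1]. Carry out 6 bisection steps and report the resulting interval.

[-2.1875, -2.15625]

t = -2 gives h = 1, positive; keep [-3, -2]
t = -2.5 gives h = -2.5, negative; keep [-2.5, -2]
t = -2.25 gives h = -0.625, negative; keep [-2.25, -2]
t = -2.125 gives h = 0.2188, positive; keep [-2.25, -2.125]
t = -2.1875 gives h = -0.1953, negative; keep [-2.1875, -2.125]
t = -2.15625 gives h = 0.0137, positive; keep [-2.1875, -2.15625]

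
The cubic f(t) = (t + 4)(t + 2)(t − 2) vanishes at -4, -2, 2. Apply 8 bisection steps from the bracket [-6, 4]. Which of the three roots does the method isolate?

2

t = -1 gives f = -9, negative; keep [-1, 4]
t = 1.5 gives f = -9.625, negative; keep [1.5, 4]
t = 2.75 gives f = 24.046875, positive; keep [1.5, 2.75]
t = 2.125 gives f = 3.1582, positive; keep [1.5, 2.125]
t = 1.8125 gives f = -4.155, negative; keep [1.8125, 2.125]
t = 1.96875 gives f = -0.7403, negative; keep [1.96875, 2.125]
t = 2.046875 gives f = 1.1471, positive; keep [1.96875, 2.046875]
t = 2.0078125 gives f = 0.1881, positive; keep [1.96875, 2.0078125]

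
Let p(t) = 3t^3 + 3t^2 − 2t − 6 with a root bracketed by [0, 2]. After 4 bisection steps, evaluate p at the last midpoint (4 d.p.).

midpoint 1: p = -2 < 0 → [1, 2]
midpoint 1.5: p = 7.875 > 0 → [1, 1.5]
midpoint 1.25: p = 2.046875 > 0 → [1, 1.25]
midpoint 1.125: p = -0.1816 < 0 → [1.125, 1.25]

-0.1816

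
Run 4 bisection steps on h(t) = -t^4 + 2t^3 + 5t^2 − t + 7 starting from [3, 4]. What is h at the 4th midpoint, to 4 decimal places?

-3.7510

midpoint 3.5: h = 0.4375 > 0 → [3.5, 4]
midpoint 3.75: h = -18.722656 < 0 → [3.5, 3.75]
midpoint 3.625: h = -8.328369 < 0 → [3.5, 3.625]
midpoint 3.5625: h = -3.751 < 0 → [3.5, 3.5625]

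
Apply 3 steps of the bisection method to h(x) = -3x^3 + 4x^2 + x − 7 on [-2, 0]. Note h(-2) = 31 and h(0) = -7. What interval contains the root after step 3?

x = -1 gives h = -1, negative; keep [-2, -1]
x = -1.5 gives h = 10.625, positive; keep [-1.5, -1]
x = -1.25 gives h = 3.859375, positive; keep [-1.25, -1]

[-1.25, -1]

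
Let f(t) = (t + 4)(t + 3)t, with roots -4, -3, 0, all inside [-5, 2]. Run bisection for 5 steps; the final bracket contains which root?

m = -1.5, f(m) = -5.625 (−); new bracket [-1.5, 2]
m = 0.25, f(m) = 3.453125 (+); new bracket [-1.5, 0.25]
m = -0.625, f(m) = -5.009766 (−); new bracket [-0.625, 0.25]
m = -0.1875, f(m) = -2.0105 (−); new bracket [-0.1875, 0.25]
m = 0.03125, f(m) = 0.3819 (+); new bracket [-0.1875, 0.03125]

0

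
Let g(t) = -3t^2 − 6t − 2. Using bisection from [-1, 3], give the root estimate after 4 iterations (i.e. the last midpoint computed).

midpoint 1: g = -11 < 0 → [-1, 1]
midpoint 0: g = -2 < 0 → [-1, 0]
midpoint -0.5: g = 0.25 > 0 → [-0.5, 0]
midpoint -0.25: g = -0.6875 < 0 → [-0.5, -0.25]

-0.25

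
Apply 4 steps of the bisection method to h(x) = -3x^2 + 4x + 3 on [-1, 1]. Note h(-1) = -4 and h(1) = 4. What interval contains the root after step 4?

midpoint 0: h = 3 > 0 → [-1, 0]
midpoint -0.5: h = 0.25 > 0 → [-1, -0.5]
midpoint -0.75: h = -1.6875 < 0 → [-0.75, -0.5]
midpoint -0.625: h = -0.6719 < 0 → [-0.625, -0.5]

[-0.625, -0.5]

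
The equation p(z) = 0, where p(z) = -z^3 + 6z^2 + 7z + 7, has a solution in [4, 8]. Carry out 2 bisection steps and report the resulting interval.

p(6) = 49 > 0, so the root lies in [6, 8]
p(7) = 7 > 0, so the root lies in [7, 8]

[7, 8]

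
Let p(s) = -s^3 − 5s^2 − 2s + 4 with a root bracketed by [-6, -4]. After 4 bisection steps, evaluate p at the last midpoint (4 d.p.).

m = -5, p(m) = 14 (+); new bracket [-5, -4]
m = -4.5, p(m) = 2.875 (+); new bracket [-4.5, -4]
m = -4.25, p(m) = -1.046875 (−); new bracket [-4.5, -4.25]
m = -4.375, p(m) = 0.7871 (+); new bracket [-4.375, -4.25]

0.7871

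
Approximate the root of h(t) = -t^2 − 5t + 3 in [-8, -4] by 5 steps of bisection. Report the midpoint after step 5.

midpoint -6: h = -3 < 0 → [-6, -4]
midpoint -5: h = 3 > 0 → [-6, -5]
midpoint -5.5: h = 0.25 > 0 → [-6, -5.5]
midpoint -5.75: h = -1.3125 < 0 → [-5.75, -5.5]
midpoint -5.625: h = -0.5156 < 0 → [-5.625, -5.5]

-5.625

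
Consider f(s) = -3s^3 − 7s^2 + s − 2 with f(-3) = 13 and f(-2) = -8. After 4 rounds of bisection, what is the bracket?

m = -2.5, f(m) = -1.375 (−); new bracket [-3, -2.5]
m = -2.75, f(m) = 4.703125 (+); new bracket [-2.75, -2.5]
m = -2.625, f(m) = 1.404297 (+); new bracket [-2.625, -2.5]
m = -2.5625, f(m) = -0.0481 (−); new bracket [-2.625, -2.5625]

[-2.625, -2.5625]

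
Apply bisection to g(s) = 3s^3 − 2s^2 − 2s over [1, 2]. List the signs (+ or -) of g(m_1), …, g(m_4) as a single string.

++--

m = 1.5, g(m) = 2.625 (+); new bracket [1, 1.5]
m = 1.25, g(m) = 0.234375 (+); new bracket [1, 1.25]
m = 1.125, g(m) = -0.509766 (−); new bracket [1.125, 1.25]
m = 1.1875, g(m) = -0.1716 (−); new bracket [1.1875, 1.25]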